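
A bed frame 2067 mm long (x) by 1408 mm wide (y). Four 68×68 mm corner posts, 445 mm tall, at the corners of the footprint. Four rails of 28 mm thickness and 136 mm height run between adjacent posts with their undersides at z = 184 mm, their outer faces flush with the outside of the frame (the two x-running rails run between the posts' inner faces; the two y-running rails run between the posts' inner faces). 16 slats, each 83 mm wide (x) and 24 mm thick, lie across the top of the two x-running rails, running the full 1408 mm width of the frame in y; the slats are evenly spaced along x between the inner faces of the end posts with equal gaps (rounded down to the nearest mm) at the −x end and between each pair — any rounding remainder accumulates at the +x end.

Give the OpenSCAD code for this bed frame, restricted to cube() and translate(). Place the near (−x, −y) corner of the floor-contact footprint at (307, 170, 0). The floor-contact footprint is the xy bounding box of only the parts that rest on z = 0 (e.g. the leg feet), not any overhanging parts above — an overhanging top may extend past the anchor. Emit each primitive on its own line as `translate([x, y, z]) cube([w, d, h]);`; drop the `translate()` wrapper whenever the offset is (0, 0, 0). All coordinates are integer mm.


translate([307, 170, 0]) cube([68, 68, 445]);
translate([307, 1510, 0]) cube([68, 68, 445]);
translate([2306, 170, 0]) cube([68, 68, 445]);
translate([2306, 1510, 0]) cube([68, 68, 445]);
translate([375, 170, 184]) cube([1931, 28, 136]);
translate([375, 1550, 184]) cube([1931, 28, 136]);
translate([307, 238, 184]) cube([28, 1272, 136]);
translate([2346, 238, 184]) cube([28, 1272, 136]);
translate([410, 170, 320]) cube([83, 1408, 24]);
translate([528, 170, 320]) cube([83, 1408, 24]);
translate([646, 170, 320]) cube([83, 1408, 24]);
translate([764, 170, 320]) cube([83, 1408, 24]);
translate([882, 170, 320]) cube([83, 1408, 24]);
translate([1000, 170, 320]) cube([83, 1408, 24]);
translate([1118, 170, 320]) cube([83, 1408, 24]);
translate([1236, 170, 320]) cube([83, 1408, 24]);
translate([1354, 170, 320]) cube([83, 1408, 24]);
translate([1472, 170, 320]) cube([83, 1408, 24]);
translate([1590, 170, 320]) cube([83, 1408, 24]);
translate([1708, 170, 320]) cube([83, 1408, 24]);
translate([1826, 170, 320]) cube([83, 1408, 24]);
translate([1944, 170, 320]) cube([83, 1408, 24]);
translate([2062, 170, 320]) cube([83, 1408, 24]);
translate([2180, 170, 320]) cube([83, 1408, 24]);


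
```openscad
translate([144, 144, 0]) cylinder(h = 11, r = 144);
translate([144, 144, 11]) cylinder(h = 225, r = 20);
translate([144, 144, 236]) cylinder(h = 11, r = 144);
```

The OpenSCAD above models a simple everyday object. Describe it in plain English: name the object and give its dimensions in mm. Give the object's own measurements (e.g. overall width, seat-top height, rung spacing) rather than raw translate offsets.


A spool: two coaxial disc flanges of radius 144 mm and thickness 11 mm, joined by a core cylinder of radius 20 mm and height 225 mm. The lower flange rests on z = 0 and the three cylinders share a vertical axis.


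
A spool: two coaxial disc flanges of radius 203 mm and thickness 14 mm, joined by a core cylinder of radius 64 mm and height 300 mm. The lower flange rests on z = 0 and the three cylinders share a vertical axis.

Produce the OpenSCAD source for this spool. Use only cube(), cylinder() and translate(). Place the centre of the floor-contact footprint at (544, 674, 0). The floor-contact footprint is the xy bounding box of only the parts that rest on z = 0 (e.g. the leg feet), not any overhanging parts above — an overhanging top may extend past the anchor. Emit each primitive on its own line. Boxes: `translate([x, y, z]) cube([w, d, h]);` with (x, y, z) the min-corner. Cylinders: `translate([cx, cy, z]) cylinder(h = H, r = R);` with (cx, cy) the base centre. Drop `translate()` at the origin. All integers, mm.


translate([544, 674, 0]) cylinder(h = 14, r = 203);
translate([544, 674, 14]) cylinder(h = 300, r = 64);
translate([544, 674, 314]) cylinder(h = 14, r = 203);


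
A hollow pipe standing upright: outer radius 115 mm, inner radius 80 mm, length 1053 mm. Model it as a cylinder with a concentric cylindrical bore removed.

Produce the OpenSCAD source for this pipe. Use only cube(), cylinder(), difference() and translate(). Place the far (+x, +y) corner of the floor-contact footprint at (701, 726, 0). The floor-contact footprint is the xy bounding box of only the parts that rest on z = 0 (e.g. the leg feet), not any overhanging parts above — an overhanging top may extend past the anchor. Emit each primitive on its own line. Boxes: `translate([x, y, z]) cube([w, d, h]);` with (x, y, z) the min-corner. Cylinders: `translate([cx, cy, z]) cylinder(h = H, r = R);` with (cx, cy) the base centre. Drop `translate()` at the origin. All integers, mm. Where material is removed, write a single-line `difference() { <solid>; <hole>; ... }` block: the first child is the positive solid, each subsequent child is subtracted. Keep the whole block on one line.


difference() { translate([586, 611, 0]) cylinder(h = 1053, r = 115); translate([586, 611, 0]) cylinder(h = 1053, r = 80); }


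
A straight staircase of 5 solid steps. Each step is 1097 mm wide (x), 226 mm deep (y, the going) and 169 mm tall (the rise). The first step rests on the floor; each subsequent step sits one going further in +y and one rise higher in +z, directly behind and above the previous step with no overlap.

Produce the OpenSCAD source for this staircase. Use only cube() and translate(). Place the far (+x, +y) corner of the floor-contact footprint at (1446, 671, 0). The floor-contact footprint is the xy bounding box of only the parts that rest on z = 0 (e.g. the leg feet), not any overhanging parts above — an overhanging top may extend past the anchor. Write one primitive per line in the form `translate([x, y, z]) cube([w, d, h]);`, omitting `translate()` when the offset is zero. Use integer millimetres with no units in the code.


translate([349, 445, 0]) cube([1097, 226, 169]);
translate([349, 671, 169]) cube([1097, 226, 169]);
translate([349, 897, 338]) cube([1097, 226, 169]);
translate([349, 1123, 507]) cube([1097, 226, 169]);
translate([349, 1349, 676]) cube([1097, 226, 169]);


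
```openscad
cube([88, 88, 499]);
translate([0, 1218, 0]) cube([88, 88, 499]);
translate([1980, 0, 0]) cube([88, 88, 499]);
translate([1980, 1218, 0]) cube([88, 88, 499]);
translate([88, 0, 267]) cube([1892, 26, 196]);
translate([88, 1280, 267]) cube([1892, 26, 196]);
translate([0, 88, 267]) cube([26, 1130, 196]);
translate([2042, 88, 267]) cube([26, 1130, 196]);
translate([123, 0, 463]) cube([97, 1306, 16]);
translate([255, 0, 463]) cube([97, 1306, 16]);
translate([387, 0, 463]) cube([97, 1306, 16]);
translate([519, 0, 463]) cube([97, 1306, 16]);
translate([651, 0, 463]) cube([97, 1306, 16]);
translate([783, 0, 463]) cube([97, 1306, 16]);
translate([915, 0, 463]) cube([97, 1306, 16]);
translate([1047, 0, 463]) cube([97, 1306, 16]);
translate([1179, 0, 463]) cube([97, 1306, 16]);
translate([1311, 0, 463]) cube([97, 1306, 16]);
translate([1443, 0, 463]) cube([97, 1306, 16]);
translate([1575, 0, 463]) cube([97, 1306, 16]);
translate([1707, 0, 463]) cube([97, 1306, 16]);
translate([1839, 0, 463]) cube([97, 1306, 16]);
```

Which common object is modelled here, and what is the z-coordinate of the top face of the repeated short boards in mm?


A bed frame. The slat-top height is 479 mm.

Four posts, four rails, and a row of slats — a bed frame. Slats sit on the rails at z = 267 + 196 = 463; with slat thickness 16, the top is 479 mm.


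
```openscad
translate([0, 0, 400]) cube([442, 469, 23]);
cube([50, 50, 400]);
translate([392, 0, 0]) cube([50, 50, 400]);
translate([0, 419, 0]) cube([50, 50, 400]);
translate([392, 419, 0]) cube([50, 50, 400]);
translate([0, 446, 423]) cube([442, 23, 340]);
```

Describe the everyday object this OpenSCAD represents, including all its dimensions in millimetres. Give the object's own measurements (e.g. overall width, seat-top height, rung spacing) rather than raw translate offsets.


A chair. The seat is a 442×469×23 mm slab with its top at z = 423 mm, on four 50×50 mm corner legs (flush with the seat edges, standing on z = 0). A flat backrest 23 mm thick, 340 mm tall, spans the full seat width and rises from the seat top along its +y edge, rear face flush with the rear of the seat.


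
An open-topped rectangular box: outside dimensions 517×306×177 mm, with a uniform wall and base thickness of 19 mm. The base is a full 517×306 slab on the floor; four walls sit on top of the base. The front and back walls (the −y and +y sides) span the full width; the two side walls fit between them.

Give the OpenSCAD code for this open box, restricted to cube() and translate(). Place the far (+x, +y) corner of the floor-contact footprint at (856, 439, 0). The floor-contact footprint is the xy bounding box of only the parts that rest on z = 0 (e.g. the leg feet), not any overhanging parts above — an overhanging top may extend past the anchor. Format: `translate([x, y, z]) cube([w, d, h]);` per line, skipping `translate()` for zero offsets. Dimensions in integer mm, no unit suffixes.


translate([339, 133, 0]) cube([517, 306, 19]);
translate([339, 133, 19]) cube([517, 19, 158]);
translate([339, 420, 19]) cube([517, 19, 158]);
translate([339, 152, 19]) cube([19, 268, 158]);
translate([837, 152, 19]) cube([19, 268, 158]);


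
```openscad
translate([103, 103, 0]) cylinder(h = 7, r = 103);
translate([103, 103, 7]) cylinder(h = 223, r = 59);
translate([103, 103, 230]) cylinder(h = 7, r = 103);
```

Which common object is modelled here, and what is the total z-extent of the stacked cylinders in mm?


A spool. The overall height is 237 mm.

Three coaxial cylinders, large–small–large — a spool. Two 7 mm flanges and a 223 mm core give 7 + 223 + 7 = 237 mm.


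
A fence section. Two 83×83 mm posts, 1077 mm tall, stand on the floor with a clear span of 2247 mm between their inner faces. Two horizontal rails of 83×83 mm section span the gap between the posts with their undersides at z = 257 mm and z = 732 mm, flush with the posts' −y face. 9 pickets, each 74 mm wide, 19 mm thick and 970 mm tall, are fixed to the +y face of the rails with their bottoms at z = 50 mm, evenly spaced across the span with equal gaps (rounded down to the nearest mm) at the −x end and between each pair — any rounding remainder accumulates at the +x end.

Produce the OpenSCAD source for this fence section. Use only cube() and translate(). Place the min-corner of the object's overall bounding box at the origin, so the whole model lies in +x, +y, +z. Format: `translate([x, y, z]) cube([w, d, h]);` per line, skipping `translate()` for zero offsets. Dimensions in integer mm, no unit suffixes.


cube([83, 83, 1077]);
translate([2330, 0, 0]) cube([83, 83, 1077]);
translate([83, 0, 257]) cube([2247, 83, 83]);
translate([83, 0, 732]) cube([2247, 83, 83]);
translate([241, 83, 50]) cube([74, 19, 970]);
translate([473, 83, 50]) cube([74, 19, 970]);
translate([705, 83, 50]) cube([74, 19, 970]);
translate([937, 83, 50]) cube([74, 19, 970]);
translate([1169, 83, 50]) cube([74, 19, 970]);
translate([1401, 83, 50]) cube([74, 19, 970]);
translate([1633, 83, 50]) cube([74, 19, 970]);
translate([1865, 83, 50]) cube([74, 19, 970]);
translate([2097, 83, 50]) cube([74, 19, 970]);


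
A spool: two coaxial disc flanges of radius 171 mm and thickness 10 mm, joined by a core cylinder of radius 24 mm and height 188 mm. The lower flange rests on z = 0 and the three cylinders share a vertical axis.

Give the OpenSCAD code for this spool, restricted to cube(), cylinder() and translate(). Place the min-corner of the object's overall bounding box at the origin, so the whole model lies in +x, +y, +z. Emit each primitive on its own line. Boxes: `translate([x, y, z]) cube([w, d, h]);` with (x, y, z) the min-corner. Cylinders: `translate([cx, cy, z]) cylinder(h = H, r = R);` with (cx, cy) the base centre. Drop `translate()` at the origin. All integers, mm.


translate([171, 171, 0]) cylinder(h = 10, r = 171);
translate([171, 171, 10]) cylinder(h = 188, r = 24);
translate([171, 171, 198]) cylinder(h = 10, r = 171);


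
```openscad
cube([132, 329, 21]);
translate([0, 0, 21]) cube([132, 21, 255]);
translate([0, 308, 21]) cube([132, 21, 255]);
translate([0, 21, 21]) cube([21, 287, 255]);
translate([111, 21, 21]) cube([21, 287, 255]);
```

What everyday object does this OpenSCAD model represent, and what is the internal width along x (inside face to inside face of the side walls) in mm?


An open box. The internal width is 90 mm.

A 132×329 base slab with four walls standing on it — an open box. The base is 132 mm wide and the walls are 21 mm thick, so the internal width is 132 − 2 × 21 = 90 mm.


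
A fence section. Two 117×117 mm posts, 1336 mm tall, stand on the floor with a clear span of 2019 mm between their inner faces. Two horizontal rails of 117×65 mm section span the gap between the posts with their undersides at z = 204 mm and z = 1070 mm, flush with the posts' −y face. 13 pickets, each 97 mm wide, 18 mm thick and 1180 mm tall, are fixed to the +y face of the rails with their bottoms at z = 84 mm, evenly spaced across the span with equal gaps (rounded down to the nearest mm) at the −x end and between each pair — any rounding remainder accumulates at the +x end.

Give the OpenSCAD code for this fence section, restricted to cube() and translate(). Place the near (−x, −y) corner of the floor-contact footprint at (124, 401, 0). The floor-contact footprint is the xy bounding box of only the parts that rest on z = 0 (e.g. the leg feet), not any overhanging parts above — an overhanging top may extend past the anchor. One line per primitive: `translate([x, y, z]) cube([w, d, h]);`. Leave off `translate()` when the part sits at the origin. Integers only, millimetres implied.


translate([124, 401, 0]) cube([117, 117, 1336]);
translate([2260, 401, 0]) cube([117, 117, 1336]);
translate([241, 401, 204]) cube([2019, 117, 65]);
translate([241, 401, 1070]) cube([2019, 117, 65]);
translate([295, 518, 84]) cube([97, 18, 1180]);
translate([446, 518, 84]) cube([97, 18, 1180]);
translate([597, 518, 84]) cube([97, 18, 1180]);
translate([748, 518, 84]) cube([97, 18, 1180]);
translate([899, 518, 84]) cube([97, 18, 1180]);
translate([1050, 518, 84]) cube([97, 18, 1180]);
translate([1201, 518, 84]) cube([97, 18, 1180]);
translate([1352, 518, 84]) cube([97, 18, 1180]);
translate([1503, 518, 84]) cube([97, 18, 1180]);
translate([1654, 518, 84]) cube([97, 18, 1180]);
translate([1805, 518, 84]) cube([97, 18, 1180]);
translate([1956, 518, 84]) cube([97, 18, 1180]);
translate([2107, 518, 84]) cube([97, 18, 1180]);


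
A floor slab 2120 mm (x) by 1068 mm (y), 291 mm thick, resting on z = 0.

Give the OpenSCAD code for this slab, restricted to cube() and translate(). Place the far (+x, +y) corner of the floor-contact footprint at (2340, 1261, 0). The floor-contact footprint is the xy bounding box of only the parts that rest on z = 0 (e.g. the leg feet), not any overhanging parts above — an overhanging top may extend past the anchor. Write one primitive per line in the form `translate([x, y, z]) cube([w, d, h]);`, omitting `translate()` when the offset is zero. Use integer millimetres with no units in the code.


translate([220, 193, 0]) cube([2120, 1068, 291]);


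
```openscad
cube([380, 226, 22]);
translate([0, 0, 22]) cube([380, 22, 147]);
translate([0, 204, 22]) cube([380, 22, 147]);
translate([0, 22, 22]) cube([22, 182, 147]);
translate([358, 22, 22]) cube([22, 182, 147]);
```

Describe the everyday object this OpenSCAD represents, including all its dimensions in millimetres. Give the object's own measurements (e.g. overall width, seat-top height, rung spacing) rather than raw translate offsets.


An open-topped rectangular box: outside dimensions 380×226×169 mm, with a uniform wall and base thickness of 22 mm. The base is a full 380×226 slab on the floor; four walls sit on top of the base. The front and back walls (the −y and +y sides) span the full width; the two side walls fit between them.


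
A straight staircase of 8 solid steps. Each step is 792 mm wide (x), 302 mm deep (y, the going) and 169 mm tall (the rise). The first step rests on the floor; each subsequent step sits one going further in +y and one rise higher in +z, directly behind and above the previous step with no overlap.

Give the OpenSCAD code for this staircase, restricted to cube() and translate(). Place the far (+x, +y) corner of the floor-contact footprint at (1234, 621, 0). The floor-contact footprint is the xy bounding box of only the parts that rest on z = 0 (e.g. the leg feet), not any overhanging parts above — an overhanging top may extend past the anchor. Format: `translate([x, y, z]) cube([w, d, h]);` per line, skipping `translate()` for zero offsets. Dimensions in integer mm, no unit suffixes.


translate([442, 319, 0]) cube([792, 302, 169]);
translate([442, 621, 169]) cube([792, 302, 169]);
translate([442, 923, 338]) cube([792, 302, 169]);
translate([442, 1225, 507]) cube([792, 302, 169]);
translate([442, 1527, 676]) cube([792, 302, 169]);
translate([442, 1829, 845]) cube([792, 302, 169]);
translate([442, 2131, 1014]) cube([792, 302, 169]);
translate([442, 2433, 1183]) cube([792, 302, 169]);


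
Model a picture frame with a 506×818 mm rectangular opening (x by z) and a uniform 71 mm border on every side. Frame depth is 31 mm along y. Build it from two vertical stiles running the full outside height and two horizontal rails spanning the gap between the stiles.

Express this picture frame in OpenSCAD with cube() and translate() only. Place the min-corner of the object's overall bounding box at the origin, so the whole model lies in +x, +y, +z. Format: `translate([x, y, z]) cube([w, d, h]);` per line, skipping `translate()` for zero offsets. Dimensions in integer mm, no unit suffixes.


cube([71, 31, 960]);
translate([577, 0, 0]) cube([71, 31, 960]);
translate([71, 0, 0]) cube([506, 31, 71]);
translate([71, 0, 889]) cube([506, 31, 71]);


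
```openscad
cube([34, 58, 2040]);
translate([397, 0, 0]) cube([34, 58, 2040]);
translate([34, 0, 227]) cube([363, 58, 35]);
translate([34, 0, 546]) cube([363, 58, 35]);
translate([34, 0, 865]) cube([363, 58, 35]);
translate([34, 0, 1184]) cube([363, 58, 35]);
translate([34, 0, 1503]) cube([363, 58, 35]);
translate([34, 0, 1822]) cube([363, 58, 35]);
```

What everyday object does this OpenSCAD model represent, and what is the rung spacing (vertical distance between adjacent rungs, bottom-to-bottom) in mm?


A ladder. The rung spacing is 319 mm.

Two tall 34×58 posts with 6 short bars between them — a ladder. Adjacent rungs sit at z = 227 and z = 546, so the spacing is 546 − 227 = 319 mm.


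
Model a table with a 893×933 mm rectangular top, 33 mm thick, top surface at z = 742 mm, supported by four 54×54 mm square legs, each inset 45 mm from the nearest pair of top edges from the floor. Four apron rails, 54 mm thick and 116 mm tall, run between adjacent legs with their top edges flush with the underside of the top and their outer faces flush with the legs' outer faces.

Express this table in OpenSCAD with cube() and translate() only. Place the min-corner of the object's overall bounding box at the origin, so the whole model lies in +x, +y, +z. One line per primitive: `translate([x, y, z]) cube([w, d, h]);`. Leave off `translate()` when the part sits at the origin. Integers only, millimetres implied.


translate([0, 0, 709]) cube([893, 933, 33]);
translate([45, 45, 0]) cube([54, 54, 709]);
translate([794, 45, 0]) cube([54, 54, 709]);
translate([45, 834, 0]) cube([54, 54, 709]);
translate([794, 834, 0]) cube([54, 54, 709]);
translate([99, 45, 593]) cube([695, 54, 116]);
translate([99, 834, 593]) cube([695, 54, 116]);
translate([45, 99, 593]) cube([54, 735, 116]);
translate([794, 99, 593]) cube([54, 735, 116]);


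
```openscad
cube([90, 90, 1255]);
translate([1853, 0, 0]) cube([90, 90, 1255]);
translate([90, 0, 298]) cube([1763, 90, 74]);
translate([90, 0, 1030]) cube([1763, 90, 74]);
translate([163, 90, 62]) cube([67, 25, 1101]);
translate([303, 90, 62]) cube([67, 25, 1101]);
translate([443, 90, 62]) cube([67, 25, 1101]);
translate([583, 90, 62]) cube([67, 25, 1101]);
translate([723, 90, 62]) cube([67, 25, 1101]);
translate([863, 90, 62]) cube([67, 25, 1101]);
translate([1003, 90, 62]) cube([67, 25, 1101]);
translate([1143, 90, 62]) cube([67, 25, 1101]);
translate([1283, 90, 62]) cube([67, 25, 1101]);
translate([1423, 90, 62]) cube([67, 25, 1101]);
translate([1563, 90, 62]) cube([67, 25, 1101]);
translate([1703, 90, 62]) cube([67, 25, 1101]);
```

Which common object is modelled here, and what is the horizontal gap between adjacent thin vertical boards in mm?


A fence section. The picket gap is 73 mm.

Two posts, two rails, 12 pickets — a fence section. Span 1763 mm holds 12 pickets of 67 mm with 13 equal gaps: ⌊(1763 − 12·67) / 13⌋ = 73 mm.


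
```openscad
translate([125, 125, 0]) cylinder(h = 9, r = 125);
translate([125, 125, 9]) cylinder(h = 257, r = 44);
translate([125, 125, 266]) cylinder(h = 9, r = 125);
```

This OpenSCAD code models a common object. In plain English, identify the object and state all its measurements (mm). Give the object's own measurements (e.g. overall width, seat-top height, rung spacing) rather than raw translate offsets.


A spool: two coaxial disc flanges of radius 125 mm and thickness 9 mm, joined by a core cylinder of radius 44 mm and height 257 mm. The lower flange rests on z = 0 and the three cylinders share a vertical axis.


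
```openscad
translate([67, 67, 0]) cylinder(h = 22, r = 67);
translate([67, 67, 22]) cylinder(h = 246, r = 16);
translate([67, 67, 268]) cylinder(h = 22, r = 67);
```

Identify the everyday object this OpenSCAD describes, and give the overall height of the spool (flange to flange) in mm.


A spool. The overall height is 290 mm.

Three coaxial cylinders, large–small–large — a spool. Two 22 mm flanges and a 246 mm core give 22 + 246 + 22 = 290 mm.


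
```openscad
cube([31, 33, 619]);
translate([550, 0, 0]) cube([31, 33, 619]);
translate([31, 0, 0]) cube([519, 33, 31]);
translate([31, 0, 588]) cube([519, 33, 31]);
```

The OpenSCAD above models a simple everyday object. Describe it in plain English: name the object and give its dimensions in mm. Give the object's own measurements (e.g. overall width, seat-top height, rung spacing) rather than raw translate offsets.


A rectangular picture frame lying in the x–z plane (depth along y). The opening is 519 mm wide (x) by 557 mm tall (z), surrounded by a border 31 mm wide on all four sides. The frame is 33 mm deep and is made of two full-height vertical stiles with two horizontal rails fitted between them.


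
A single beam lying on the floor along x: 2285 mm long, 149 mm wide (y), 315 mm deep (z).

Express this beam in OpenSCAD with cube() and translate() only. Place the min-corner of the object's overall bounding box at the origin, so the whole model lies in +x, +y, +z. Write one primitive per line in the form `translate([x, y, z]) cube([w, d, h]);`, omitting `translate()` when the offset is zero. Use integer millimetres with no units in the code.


cube([2285, 149, 315]);


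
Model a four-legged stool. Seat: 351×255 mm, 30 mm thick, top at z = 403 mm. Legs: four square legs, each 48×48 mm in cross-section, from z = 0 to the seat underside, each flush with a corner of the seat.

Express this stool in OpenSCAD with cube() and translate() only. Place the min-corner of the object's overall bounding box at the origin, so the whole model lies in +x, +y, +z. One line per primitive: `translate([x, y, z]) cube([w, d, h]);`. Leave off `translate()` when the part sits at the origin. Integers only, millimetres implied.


translate([0, 0, 373]) cube([351, 255, 30]);
cube([48, 48, 373]);
translate([303, 0, 0]) cube([48, 48, 373]);
translate([0, 207, 0]) cube([48, 48, 373]);
translate([303, 207, 0]) cube([48, 48, 373]);


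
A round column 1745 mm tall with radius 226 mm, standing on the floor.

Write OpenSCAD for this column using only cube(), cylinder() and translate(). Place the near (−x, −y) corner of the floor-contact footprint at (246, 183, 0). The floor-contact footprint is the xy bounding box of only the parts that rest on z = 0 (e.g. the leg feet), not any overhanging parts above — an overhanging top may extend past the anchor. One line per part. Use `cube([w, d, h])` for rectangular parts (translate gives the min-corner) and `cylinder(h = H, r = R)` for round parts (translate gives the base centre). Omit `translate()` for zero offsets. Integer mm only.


translate([472, 409, 0]) cylinder(h = 1745, r = 226);


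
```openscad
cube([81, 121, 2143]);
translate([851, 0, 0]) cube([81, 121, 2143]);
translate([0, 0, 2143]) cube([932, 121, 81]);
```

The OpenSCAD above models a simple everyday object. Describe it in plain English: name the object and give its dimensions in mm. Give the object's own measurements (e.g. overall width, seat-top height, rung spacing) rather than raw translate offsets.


A door frame. The clear opening is 770 mm wide and 2143 mm high. Two 81 mm wide jambs, 121 mm deep, stand either side of the opening from the floor to the top of the opening. A 81 mm thick head sits across the top of both jambs, spanning the full outside width of the frame.


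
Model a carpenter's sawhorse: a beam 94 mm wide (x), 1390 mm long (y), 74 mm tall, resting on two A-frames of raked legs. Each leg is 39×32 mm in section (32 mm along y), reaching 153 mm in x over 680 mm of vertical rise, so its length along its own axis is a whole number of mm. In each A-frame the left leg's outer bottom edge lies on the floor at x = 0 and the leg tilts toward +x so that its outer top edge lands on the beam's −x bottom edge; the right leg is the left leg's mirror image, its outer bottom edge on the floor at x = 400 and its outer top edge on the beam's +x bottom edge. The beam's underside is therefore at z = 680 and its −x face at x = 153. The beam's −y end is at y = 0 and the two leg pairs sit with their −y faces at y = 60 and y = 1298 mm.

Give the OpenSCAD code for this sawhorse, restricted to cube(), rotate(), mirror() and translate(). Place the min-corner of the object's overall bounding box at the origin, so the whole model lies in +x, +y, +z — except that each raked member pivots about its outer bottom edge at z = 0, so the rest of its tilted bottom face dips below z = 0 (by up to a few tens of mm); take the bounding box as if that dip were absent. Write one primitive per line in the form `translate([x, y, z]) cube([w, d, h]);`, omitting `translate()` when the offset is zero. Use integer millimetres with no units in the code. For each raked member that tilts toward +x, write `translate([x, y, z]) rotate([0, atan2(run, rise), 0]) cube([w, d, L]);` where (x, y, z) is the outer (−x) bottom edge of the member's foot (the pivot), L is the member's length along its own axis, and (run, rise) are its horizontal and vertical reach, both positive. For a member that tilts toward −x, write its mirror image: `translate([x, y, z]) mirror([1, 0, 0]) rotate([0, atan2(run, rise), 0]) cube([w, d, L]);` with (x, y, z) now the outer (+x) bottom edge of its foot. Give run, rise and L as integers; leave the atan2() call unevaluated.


translate([153, 0, 680]) cube([94, 1390, 74]);
translate([0, 60, 0]) rotate([0, atan2(153, 680), 0]) cube([39, 32, 697]);
translate([400, 60, 0]) mirror([1, 0, 0]) rotate([0, atan2(153, 680), 0]) cube([39, 32, 697]);
translate([0, 1298, 0]) rotate([0, atan2(153, 680), 0]) cube([39, 32, 697]);
translate([400, 1298, 0]) mirror([1, 0, 0]) rotate([0, atan2(153, 680), 0]) cube([39, 32, 697]);


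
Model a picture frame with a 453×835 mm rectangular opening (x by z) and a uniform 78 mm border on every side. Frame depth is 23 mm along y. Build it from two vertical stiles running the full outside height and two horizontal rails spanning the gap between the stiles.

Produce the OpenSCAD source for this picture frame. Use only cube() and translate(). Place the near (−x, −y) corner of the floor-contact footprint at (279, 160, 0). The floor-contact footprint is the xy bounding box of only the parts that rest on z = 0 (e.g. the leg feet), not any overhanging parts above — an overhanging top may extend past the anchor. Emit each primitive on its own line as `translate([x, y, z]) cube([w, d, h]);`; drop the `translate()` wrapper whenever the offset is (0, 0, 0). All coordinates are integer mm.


translate([279, 160, 0]) cube([78, 23, 991]);
translate([810, 160, 0]) cube([78, 23, 991]);
translate([357, 160, 0]) cube([453, 23, 78]);
translate([357, 160, 913]) cube([453, 23, 78]);


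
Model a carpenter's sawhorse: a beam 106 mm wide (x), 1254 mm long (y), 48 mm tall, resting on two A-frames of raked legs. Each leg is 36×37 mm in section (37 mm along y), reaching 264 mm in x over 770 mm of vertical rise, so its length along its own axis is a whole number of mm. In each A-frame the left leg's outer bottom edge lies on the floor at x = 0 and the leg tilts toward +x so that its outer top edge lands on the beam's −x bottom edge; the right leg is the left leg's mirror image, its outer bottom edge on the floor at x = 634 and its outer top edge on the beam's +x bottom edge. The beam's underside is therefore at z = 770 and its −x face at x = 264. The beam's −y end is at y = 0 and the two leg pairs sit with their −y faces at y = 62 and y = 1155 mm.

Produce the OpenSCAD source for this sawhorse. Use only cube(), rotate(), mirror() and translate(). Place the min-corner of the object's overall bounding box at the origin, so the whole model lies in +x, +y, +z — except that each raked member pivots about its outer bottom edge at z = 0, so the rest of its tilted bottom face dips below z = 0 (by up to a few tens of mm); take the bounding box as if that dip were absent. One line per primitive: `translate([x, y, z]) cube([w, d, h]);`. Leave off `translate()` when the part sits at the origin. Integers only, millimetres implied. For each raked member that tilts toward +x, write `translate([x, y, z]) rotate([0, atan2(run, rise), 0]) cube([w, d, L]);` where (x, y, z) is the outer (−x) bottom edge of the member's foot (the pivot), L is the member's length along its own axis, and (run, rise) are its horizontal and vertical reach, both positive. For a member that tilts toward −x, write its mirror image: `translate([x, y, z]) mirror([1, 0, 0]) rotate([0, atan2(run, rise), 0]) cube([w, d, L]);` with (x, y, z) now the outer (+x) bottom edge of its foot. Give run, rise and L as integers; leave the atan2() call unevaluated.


translate([264, 0, 770]) cube([106, 1254, 48]);
translate([0, 62, 0]) rotate([0, atan2(264, 770), 0]) cube([36, 37, 814]);
translate([634, 62, 0]) mirror([1, 0, 0]) rotate([0, atan2(264, 770), 0]) cube([36, 37, 814]);
translate([0, 1155, 0]) rotate([0, atan2(264, 770), 0]) cube([36, 37, 814]);
translate([634, 1155, 0]) mirror([1, 0, 0]) rotate([0, atan2(264, 770), 0]) cube([36, 37, 814]);


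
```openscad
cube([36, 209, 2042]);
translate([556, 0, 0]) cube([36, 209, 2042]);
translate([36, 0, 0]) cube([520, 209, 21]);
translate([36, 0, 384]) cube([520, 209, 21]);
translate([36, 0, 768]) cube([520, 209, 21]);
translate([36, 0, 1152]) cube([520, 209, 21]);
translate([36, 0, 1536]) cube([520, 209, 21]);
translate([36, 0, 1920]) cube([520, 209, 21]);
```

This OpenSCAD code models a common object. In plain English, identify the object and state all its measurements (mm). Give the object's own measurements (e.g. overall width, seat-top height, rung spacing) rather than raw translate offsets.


An open bookshelf. Two side panels, each 36 mm thick, 209 mm deep and 2042 mm tall, stand 592 mm apart (outside-to-outside). Between them sit 6 shelves, each 21 mm thick and 209 mm deep, spanning the full gap between the sides. The bottom shelf rests on the floor (its underside at z = 0) and the clear gap between one shelf's top and the next shelf's underside is 363 mm.


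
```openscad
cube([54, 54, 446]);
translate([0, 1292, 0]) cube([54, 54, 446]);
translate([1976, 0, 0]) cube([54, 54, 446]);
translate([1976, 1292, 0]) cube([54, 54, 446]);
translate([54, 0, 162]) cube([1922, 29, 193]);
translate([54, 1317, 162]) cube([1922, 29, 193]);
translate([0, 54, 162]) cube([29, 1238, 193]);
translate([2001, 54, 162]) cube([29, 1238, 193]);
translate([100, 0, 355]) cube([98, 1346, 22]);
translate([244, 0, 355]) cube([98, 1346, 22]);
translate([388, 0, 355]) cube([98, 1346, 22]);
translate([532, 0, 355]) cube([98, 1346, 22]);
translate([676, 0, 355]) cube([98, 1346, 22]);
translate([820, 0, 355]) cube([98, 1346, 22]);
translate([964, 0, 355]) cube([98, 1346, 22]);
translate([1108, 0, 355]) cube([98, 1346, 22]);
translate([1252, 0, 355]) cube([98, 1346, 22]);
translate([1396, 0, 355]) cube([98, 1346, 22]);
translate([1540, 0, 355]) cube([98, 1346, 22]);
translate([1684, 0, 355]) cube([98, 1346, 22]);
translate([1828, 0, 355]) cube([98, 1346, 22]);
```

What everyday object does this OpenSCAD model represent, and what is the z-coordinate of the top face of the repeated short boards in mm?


A bed frame. The slat-top height is 377 mm.

Four posts, four rails, and a row of slats — a bed frame. Slats sit on the rails at z = 162 + 193 = 355; with slat thickness 22, the top is 377 mm.


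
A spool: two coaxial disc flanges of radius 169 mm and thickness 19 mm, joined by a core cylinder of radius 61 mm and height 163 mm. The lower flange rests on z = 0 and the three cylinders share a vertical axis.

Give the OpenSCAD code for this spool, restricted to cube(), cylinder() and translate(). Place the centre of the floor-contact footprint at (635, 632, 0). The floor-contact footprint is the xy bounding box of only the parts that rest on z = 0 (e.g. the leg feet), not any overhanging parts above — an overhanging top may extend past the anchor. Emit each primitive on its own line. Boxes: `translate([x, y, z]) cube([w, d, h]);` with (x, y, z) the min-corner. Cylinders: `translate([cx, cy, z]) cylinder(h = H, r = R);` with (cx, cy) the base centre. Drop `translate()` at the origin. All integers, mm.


translate([635, 632, 0]) cylinder(h = 19, r = 169);
translate([635, 632, 19]) cylinder(h = 163, r = 61);
translate([635, 632, 182]) cylinder(h = 19, r = 169);


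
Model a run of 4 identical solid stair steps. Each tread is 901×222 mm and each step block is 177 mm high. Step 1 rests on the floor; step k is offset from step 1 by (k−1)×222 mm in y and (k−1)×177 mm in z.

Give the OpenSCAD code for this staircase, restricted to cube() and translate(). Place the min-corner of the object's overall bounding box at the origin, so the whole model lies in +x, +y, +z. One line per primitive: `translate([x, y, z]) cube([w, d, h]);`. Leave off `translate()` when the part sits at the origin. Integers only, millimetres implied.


cube([901, 222, 177]);
translate([0, 222, 177]) cube([901, 222, 177]);
translate([0, 444, 354]) cube([901, 222, 177]);
translate([0, 666, 531]) cube([901, 222, 177]);


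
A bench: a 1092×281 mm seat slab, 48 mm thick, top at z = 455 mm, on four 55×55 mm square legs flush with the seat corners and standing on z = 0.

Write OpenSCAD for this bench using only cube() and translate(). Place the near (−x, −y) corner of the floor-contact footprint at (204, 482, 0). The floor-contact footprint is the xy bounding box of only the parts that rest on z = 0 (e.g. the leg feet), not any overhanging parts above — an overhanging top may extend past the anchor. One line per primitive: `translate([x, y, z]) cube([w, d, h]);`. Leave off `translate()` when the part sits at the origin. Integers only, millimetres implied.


translate([204, 482, 407]) cube([1092, 281, 48]);
translate([204, 482, 0]) cube([55, 55, 407]);
translate([204, 708, 0]) cube([55, 55, 407]);
translate([1241, 482, 0]) cube([55, 55, 407]);
translate([1241, 708, 0]) cube([55, 55, 407]);


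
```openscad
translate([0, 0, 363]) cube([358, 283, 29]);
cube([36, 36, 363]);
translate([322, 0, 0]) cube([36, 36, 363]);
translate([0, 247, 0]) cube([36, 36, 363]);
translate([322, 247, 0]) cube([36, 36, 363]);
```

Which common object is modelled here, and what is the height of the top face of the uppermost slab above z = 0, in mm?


A stool. The seat height is 392 mm.

A 358×283×29 slab at z = 363 on four corner posts — a stool. The seat top is 363 + 29 = 392 mm.


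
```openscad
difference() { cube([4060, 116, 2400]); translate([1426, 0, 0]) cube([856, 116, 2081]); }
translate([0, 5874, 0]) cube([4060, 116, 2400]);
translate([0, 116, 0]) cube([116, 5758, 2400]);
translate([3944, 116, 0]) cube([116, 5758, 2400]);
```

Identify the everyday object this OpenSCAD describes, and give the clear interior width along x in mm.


A single room. The interior width is 3828 mm.

Four walls enclosing a rectangle with a door in the front wall — a room. Outside width 4060 minus two 116 mm walls gives 3828 mm.


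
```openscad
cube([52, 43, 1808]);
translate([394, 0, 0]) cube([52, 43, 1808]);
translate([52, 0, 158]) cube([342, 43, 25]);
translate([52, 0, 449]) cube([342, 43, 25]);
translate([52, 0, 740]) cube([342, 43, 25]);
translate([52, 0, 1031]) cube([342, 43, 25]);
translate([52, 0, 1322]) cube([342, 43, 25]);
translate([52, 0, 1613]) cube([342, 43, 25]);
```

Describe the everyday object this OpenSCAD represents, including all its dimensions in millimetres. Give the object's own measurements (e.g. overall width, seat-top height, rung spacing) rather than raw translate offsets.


A straight ladder. Two 52×43 mm vertical rails, 1808 mm tall, stand 446 mm apart (outside-to-outside) with their front faces coplanar on the −y side. 6 rungs, each 43 mm deep and 25 mm tall, span between the inner faces of the rails, front faces flush with the rails. The lowest rung's underside is at z = 158 mm and rungs are spaced 291 mm apart (underside to underside).


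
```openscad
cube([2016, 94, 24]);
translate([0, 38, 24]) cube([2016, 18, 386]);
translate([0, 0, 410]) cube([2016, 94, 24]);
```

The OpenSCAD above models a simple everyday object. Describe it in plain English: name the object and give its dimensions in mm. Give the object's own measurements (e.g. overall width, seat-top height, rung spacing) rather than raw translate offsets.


An I-beam lying along x, 2016 mm long. Overall section height 434 mm. Two flanges 94 mm wide (y) and 24 mm thick, one on the floor and one at the top; a web 18 mm thick runs between them, centred on the flange width.


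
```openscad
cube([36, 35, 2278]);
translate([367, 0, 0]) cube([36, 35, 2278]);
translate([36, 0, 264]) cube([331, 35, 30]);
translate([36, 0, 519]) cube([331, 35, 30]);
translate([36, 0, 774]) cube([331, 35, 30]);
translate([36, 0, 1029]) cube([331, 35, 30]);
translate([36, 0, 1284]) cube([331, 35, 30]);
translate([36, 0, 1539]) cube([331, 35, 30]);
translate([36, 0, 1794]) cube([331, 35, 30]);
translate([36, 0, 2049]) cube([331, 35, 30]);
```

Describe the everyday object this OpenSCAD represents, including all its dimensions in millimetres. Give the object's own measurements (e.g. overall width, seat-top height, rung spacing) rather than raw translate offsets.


A straight ladder. Two 36×35 mm vertical rails, 2278 mm tall, stand 403 mm apart (outside-to-outside) with their front faces coplanar on the −y side. 8 rungs, each 35 mm deep and 30 mm tall, span between the inner faces of the rails, front faces flush with the rails. The lowest rung's underside is at z = 264 mm and rungs are spaced 255 mm apart (underside to underside).


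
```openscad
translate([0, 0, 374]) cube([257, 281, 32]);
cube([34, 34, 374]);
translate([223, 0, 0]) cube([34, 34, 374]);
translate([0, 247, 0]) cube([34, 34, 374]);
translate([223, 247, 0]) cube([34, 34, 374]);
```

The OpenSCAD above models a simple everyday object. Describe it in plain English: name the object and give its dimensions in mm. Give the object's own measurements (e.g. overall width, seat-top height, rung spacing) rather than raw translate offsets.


A four-legged stool. The seat is a 257×281×32 mm slab whose top surface is at z = 406 mm; four square legs, each 34×34 mm in cross-section, run from the floor (z = 0) to the underside of the seat, each flush with a corner of the seat.
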